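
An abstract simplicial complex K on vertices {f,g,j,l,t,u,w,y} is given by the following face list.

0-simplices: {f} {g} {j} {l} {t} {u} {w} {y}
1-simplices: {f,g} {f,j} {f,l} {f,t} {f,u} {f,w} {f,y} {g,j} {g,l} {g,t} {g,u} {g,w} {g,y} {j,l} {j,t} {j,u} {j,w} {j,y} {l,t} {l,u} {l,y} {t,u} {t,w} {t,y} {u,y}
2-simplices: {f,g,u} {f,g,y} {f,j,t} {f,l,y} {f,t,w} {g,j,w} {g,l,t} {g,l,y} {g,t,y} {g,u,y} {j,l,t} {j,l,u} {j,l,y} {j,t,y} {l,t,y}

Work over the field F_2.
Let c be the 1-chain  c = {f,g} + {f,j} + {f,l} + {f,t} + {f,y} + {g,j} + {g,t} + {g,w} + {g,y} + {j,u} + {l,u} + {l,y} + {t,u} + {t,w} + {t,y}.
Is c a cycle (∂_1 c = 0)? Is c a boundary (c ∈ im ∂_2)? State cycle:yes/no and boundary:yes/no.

cycle:no boundary:no

n_0=8 n_1=25 n_2=15  [Z2]
∂1: piv[fg,fj,fl,ft,fu,fw,fy] rk=7  ker:gj,gl,gt,gu,gw,gy,jl,jt,ju,jw,jy,lt,lu,ly,tu,tw,ty,uy
∂2: piv[fgu,fgy,fjt,fly,ftw,gjw,glt,gly,gty,guy,jlt,jlu,jly] rk=13  ker:jty,lty
∂1c = {f} + {g} + {j} + {l} + {t} + {u}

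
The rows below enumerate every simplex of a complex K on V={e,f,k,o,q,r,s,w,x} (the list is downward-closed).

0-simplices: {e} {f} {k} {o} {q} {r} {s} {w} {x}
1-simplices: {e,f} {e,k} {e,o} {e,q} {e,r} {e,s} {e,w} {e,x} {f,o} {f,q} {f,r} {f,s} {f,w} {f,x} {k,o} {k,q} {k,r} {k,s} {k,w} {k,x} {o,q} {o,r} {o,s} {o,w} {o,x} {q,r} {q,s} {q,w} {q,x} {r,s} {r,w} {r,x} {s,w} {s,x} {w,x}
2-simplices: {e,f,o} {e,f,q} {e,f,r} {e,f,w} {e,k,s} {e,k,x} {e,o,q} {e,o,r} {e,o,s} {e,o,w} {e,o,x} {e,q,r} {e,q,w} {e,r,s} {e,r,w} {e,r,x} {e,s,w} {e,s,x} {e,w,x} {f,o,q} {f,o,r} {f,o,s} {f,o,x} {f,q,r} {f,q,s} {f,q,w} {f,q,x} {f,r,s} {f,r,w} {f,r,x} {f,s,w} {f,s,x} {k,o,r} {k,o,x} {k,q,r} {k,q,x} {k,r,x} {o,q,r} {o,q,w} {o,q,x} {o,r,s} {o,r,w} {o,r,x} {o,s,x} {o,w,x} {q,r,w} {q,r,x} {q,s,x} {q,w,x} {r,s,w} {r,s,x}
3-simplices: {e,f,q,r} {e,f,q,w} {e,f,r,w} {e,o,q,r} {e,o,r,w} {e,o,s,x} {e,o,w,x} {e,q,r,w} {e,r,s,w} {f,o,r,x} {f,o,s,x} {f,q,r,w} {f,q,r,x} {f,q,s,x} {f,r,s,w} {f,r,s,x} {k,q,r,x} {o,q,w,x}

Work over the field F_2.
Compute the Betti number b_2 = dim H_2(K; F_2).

b_2=8

n_0=9 n_1=35 n_2=51 n_3=18  [Z2]
∂1: piv[ef,ek,eo,eq,er,es,ew,ex] rk=8  ker:fo,fq,fr,fs,fw,fx,ko,kq,kr,ks,kw,kx,oq,or,os,ow,ox,qr,qs,qw,qx,rs,rw,rx,sw,sx,wx
∂2: piv[efo,efq,efr,efw,eks,ekx,eoq,eor,eos,eow,eox,eqr,eqw,ers,erw,erx,esw,esx,ewx,fos,fox,fqs,fqx,kor,kox,kqr] rk=26  ker:foq,for,fqr,fqw,frs,frw,frx,fsw,fsx,kqx,krx,oqr,oqw,oqx,ors,orw,orx,osx,owx,qrw,qrx,qsx,qwx,rsw,rsx
∂3: piv[efqr,efqw,efrw,eoqr,eorw,eosx,eowx,eqrw,ersw,forx,fosx,fqrx,fqsx,frsw,frsx,kqrx,oqwx] rk=17  ker:fqrw
b_2=(51−26)−17=8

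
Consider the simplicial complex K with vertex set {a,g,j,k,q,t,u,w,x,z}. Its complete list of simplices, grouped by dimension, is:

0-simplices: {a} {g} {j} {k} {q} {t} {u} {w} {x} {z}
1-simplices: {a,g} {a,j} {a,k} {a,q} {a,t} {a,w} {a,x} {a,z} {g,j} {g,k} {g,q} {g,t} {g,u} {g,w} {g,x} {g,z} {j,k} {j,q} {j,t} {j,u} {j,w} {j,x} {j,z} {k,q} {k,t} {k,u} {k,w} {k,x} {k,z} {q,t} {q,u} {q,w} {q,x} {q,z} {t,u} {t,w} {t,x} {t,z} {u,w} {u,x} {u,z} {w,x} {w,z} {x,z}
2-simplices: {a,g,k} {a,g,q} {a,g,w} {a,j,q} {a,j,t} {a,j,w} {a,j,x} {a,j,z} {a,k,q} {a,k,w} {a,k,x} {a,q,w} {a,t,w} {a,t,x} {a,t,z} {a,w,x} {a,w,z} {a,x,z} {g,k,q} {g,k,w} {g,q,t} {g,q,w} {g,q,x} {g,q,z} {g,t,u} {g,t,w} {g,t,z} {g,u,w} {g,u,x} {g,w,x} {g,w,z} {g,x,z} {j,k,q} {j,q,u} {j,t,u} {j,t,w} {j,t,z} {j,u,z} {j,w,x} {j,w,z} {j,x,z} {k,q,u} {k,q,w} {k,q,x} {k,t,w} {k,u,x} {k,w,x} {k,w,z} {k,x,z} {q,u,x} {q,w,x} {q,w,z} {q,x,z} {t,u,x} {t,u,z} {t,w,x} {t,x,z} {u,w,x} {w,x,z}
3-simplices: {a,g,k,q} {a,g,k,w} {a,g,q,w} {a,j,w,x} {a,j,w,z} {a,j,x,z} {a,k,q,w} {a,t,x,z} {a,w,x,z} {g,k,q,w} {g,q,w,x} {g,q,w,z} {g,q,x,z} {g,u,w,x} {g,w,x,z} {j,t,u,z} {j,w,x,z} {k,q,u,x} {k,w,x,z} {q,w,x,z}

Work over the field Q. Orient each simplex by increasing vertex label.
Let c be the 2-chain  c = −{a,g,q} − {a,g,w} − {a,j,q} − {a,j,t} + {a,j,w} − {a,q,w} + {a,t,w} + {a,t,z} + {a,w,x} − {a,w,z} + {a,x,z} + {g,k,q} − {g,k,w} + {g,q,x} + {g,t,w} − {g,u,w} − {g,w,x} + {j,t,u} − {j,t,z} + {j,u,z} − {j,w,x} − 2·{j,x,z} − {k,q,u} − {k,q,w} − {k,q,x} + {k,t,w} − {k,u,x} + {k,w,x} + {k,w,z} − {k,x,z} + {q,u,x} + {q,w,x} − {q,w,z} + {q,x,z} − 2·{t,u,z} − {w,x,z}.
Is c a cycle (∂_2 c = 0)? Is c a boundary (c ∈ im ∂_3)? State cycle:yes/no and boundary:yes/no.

n_0=10 n_1=44 n_2=59 n_3=20  [Q]
∂1: piv[ag,aj,ak,aq,at,aw,ax,az,gu] rk=9  ker:gj,gk,gq,gt,gw,gx,gz,jk,jq,jt,ju,jw,jx,jz,kq,kt,ku,kw,kx,kz,qt,qu,qw,qx,qz,tu,tw,tx,tz,uw,ux,uz,wx,wz,xz
∂2: piv[agk,agq,agw,ajq,ajt,ajw,ajx,ajz,akq,akw,akx,aqw,atw,atx,atz,awx,awz,axz,gqt,gqx,gqz,gtu,gtw,gtz,guw,gux,gwx,jkq,jqu,jtu,juz,kqu,ktw,kwz] rk=34  ker:gkq,gkw,gqw,gwz,gxz,jtw,jtz,jwx,jwz,jxz,kqw,kqx,kux,kwx,kxz,qux,qwx,qwz,qxz,tux,tuz,twx,txz,uwx,wxz
∂3: piv[agkq,agkw,agqw,ajwx,ajwz,ajxz,akqw,atxz,awxz,gqwx,gqwz,gqxz,guwx,gwxz,jtuz,kqux,kwxz] rk=17  ker:gkqw,jwxz,qwxz
∂2c = −2·{a,g} − {a,j} + {a,q} + 3·{a,t} − {a,z} − {g,q} + {g,t} − {g,u} − {g,w} − {j,q} − {j,t} − {j,x} + 2·{j,z} − 2·{k,q} + {k,t} + {k,w} − 2·{q,w} − {q,x} − {t,u} + 3·{t,w} + 2·{t,z} − {u,w} − {u,z} − 2·{x,z}

cycle:no boundary:no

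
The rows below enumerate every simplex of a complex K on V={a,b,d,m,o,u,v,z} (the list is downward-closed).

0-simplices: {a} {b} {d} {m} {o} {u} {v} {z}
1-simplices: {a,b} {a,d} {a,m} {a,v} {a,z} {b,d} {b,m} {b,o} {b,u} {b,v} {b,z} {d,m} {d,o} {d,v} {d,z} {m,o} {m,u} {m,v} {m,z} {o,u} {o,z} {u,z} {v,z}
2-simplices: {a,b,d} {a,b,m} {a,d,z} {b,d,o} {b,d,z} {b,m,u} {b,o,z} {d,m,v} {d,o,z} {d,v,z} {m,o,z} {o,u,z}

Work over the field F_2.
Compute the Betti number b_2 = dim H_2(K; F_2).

b_2=1

n_0=8 n_1=23 n_2=12  [Z2]
∂1: piv[ab,ad,am,av,az,bo,bu] rk=7  ker:bd,bm,bv,bz,dm,do,dv,dz,mo,mu,mv,mz,ou,oz,uz,vz
∂2: piv[abd,abm,adz,bdo,bdz,bmu,boz,dmv,dvz,moz,ouz] rk=11  ker:doz
b_2=(12−11)−0=1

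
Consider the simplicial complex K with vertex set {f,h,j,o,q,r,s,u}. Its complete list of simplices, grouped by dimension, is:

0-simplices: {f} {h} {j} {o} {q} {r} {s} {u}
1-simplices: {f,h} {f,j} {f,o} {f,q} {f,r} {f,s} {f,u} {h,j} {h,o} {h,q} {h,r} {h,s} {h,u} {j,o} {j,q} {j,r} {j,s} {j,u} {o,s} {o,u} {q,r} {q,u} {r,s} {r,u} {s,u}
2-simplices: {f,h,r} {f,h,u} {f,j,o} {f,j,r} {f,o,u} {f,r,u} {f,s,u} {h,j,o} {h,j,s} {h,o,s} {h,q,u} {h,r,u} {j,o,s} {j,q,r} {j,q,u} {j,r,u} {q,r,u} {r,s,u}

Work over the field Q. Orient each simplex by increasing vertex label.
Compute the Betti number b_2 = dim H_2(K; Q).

n_0=8 n_1=25 n_2=18  [Q]
∂1: piv[fh,fj,fo,fq,fr,fs,fu] rk=7  ker:hj,ho,hq,hr,hs,hu,jo,jq,jr,js,ju,os,ou,qr,qu,rs,ru,su
∂2: piv[fhr,fhu,fjo,fjr,fou,fru,fsu,hjo,hjs,hos,hqu,jqr,jqu,jru,rsu] rk=15  ker:hru,jos,qru
b_2=(18−15)−0=3

b_2=3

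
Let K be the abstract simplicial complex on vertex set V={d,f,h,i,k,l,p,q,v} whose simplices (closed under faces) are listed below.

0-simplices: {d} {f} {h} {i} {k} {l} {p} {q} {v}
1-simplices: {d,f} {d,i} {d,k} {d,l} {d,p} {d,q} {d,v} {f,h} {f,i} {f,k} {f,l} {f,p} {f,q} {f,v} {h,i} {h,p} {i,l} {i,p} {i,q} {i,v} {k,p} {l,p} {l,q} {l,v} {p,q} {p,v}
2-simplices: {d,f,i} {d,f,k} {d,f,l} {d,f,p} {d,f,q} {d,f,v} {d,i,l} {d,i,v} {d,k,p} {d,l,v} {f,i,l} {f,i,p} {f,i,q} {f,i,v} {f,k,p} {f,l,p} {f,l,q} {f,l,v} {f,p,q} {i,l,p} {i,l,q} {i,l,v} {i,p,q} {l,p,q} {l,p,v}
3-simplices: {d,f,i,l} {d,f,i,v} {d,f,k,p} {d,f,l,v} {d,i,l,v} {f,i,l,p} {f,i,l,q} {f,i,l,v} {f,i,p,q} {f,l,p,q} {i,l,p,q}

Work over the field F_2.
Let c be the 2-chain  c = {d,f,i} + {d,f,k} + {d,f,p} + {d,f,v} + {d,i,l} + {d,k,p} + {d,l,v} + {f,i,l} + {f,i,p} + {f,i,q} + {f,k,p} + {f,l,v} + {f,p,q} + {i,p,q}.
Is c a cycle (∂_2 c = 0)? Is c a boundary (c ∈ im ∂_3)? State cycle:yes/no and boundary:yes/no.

n_0=9 n_1=26 n_2=25 n_3=11  [Z2]
∂1: piv[df,di,dk,dl,dp,dq,dv,fh] rk=8  ker:fi,fk,fl,fp,fq,fv,hi,hp,il,ip,iq,iv,kp,lp,lq,lv,pq,pv
∂2: piv[dfi,dfk,dfl,dfp,dfq,dfv,dil,div,dkp,dlv,fip,fiq,flp,flq,fpq,lpv] rk=16  ker:fil,fiv,fkp,flv,ilp,ilq,ilv,ipq,lpq
∂3: piv[dfil,dfiv,dfkp,dflv,dilv,filp,filq,fipq,flpq] rk=9  ker:filv,ilpq
∂2c = 0
c vs im∂3: reduces to 0 ⇒ boundary

cycle:yes boundary:yes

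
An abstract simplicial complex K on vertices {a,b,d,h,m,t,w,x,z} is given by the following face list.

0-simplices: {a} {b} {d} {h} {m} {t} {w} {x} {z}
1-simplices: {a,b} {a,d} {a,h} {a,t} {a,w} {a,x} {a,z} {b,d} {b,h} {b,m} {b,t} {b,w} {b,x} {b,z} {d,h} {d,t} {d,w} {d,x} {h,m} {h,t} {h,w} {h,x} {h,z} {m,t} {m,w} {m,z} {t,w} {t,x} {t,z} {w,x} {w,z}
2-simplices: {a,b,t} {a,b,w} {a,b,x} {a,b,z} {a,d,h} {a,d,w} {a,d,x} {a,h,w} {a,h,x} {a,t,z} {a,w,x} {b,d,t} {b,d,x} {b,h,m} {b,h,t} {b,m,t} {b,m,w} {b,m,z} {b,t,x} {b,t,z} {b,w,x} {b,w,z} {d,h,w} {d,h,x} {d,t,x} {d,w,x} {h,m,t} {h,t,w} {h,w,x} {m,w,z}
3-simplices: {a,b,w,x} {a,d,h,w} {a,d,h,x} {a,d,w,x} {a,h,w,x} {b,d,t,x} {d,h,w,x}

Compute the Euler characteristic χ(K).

n_0=9 n_1=31 n_2=30 n_3=7
χ=+9−31+30−7=1

χ(K)=1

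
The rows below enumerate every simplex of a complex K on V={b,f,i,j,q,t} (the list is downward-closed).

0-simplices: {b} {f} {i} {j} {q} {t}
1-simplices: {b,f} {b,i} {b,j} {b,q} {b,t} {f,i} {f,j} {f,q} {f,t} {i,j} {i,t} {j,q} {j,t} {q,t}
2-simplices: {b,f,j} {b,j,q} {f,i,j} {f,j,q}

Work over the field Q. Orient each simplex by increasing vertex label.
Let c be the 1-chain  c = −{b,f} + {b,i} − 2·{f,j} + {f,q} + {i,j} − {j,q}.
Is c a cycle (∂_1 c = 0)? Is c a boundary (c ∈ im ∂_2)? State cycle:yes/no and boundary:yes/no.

n_0=6 n_1=14 n_2=4  [Q]
∂1: piv[bf,bi,bj,bq,bt] rk=5  ker:fi,fj,fq,ft,ij,it,jq,jt,qt
∂2: piv[bfj,bjq,fij,fjq] rk=4
∂1c = 0
c vs im∂2: residual ≠ 0 ⇒ not boundary

cycle:yes boundary:no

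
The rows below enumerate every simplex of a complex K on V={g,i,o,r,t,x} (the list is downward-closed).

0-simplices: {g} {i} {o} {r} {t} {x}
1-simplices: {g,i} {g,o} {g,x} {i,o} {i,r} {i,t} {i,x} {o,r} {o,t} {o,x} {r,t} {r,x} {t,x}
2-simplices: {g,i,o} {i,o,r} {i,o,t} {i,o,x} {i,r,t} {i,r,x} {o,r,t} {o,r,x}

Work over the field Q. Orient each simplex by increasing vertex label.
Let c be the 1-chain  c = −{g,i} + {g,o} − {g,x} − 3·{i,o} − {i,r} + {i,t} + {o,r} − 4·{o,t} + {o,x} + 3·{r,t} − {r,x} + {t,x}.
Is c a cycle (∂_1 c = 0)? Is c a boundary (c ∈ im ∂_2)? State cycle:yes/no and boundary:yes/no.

cycle:no boundary:no

n_0=6 n_1=13 n_2=8  [Q]
∂1: piv[gi,go,gx,ir,it] rk=5  ker:io,ix,or,ot,ox,rt,rx,tx
∂2: piv[gio,ior,iot,iox,irt,irx] rk=6  ker:ort,orx
∂1c = {g} + 2·{i} − 2·{r} − {t}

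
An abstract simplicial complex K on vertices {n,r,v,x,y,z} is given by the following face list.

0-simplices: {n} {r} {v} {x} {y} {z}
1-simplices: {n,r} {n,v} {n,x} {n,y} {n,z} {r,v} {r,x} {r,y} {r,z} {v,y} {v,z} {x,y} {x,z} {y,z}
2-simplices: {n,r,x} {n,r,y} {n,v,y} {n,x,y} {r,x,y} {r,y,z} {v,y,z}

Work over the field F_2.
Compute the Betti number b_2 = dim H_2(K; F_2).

b_2=1

n_0=6 n_1=14 n_2=7  [Z2]
∂1: piv[nr,nv,nx,ny,nz] rk=5  ker:rv,rx,ry,rz,vy,vz,xy,xz,yz
∂2: piv[nrx,nry,nvy,nxy,ryz,vyz] rk=6  ker:rxy
b_2=(7−6)−0=1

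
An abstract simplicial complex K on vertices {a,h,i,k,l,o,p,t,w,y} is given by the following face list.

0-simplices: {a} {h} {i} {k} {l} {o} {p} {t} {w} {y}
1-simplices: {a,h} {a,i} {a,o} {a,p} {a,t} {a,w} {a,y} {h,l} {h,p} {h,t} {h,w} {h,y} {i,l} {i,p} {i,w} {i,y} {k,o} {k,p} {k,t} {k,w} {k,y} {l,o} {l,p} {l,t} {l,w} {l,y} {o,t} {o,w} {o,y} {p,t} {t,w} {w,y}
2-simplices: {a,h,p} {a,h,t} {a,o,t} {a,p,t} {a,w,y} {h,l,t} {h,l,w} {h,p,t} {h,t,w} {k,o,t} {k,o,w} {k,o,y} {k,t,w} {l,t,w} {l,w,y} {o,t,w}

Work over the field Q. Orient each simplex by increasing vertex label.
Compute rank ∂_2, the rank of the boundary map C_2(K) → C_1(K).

rank∂_2=13

n_0=10 n_1=32 n_2=16  [Q]
∂1: piv[ah,ai,ao,ap,at,aw,ay,hl,ko] rk=9  ker:hp,ht,hw,hy,il,ip,iw,iy,kp,kt,kw,ky,lo,lp,lt,lw,ly,ot,ow,oy,pt,tw,wy
∂2: piv[ahp,aht,aot,apt,awy,hlt,hlw,htw,kot,kow,koy,ktw,lwy] rk=13  ker:hpt,ltw,otw
rk∂_2=13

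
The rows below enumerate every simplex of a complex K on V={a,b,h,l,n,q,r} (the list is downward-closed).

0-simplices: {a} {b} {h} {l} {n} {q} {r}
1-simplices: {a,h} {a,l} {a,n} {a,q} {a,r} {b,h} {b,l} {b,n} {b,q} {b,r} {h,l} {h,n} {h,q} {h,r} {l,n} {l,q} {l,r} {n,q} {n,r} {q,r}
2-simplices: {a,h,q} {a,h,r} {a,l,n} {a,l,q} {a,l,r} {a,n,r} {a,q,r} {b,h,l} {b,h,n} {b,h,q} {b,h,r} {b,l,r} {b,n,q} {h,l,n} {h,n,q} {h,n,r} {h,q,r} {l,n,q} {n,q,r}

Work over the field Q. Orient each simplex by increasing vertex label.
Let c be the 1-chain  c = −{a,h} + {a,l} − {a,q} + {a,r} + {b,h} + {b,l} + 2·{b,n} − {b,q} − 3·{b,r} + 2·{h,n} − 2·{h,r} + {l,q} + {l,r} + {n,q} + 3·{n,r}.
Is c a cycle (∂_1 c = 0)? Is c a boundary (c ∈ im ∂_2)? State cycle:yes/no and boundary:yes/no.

n_0=7 n_1=20 n_2=19  [Q]
∂1: piv[ah,al,an,aq,ar,bh] rk=6  ker:bl,bn,bq,br,hl,hn,hq,hr,ln,lq,lr,nq,nr,qr
∂2: piv[ahq,ahr,aln,alq,alr,anr,aqr,bhl,bhn,bhq,bhr,blr,bnq,hln] rk=14  ker:hnq,hnr,hqr,lnq,nqr
∂1c = 0
c vs im∂2: reduces to 0 ⇒ boundary

cycle:yes boundary:yes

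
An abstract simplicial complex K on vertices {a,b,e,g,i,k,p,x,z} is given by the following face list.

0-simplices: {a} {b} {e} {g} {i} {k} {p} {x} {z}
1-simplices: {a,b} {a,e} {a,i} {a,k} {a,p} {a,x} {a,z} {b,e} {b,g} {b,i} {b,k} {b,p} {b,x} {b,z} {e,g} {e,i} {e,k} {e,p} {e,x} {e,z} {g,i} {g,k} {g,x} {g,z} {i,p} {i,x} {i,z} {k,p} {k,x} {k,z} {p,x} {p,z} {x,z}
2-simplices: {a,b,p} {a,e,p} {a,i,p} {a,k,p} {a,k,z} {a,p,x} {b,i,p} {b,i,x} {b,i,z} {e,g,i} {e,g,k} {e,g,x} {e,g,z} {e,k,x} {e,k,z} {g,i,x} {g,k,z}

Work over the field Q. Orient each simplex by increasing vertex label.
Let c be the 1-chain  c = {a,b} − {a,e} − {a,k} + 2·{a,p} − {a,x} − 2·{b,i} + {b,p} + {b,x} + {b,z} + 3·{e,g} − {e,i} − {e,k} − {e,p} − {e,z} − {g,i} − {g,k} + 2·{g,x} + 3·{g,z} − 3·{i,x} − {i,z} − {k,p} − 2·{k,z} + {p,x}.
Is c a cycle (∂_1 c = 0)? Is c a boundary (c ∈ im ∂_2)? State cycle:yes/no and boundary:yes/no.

n_0=9 n_1=33 n_2=17  [Q]
∂1: piv[ab,ae,ai,ak,ap,ax,az,bg] rk=8  ker:be,bi,bk,bp,bx,bz,eg,ei,ek,ep,ex,ez,gi,gk,gx,gz,ip,ix,iz,kp,kx,kz,px,pz,xz
∂2: piv[abp,aep,aip,akp,akz,apx,bip,bix,biz,egi,egk,egx,egz,ekx,ekz,gix] rk=16  ker:gkz
∂1c = 0
c vs im∂2: reduces to 0 ⇒ boundary

cycle:yes boundary:yes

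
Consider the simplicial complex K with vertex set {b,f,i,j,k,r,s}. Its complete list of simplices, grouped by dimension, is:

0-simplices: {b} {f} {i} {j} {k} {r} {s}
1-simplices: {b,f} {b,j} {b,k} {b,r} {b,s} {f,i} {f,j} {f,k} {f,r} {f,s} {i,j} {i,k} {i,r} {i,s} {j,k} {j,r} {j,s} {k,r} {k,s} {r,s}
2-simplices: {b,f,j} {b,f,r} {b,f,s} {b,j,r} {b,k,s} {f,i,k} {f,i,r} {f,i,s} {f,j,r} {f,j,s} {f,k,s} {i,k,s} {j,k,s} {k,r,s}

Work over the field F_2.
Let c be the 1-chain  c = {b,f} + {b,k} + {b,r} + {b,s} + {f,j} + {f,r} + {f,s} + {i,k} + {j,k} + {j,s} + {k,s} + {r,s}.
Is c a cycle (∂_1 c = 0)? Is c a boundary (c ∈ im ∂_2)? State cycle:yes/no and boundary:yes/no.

cycle:no boundary:no

n_0=7 n_1=20 n_2=14  [Z2]
∂1: piv[bf,bj,bk,br,bs,fi] rk=6  ker:fj,fk,fr,fs,ij,ik,ir,is,jk,jr,js,kr,ks,rs
∂2: piv[bfj,bfr,bfs,bjr,bks,fik,fir,fis,fjs,fks,jks,krs] rk=12  ker:fjr,iks
∂1c = {i} + {j} + {r} + {s}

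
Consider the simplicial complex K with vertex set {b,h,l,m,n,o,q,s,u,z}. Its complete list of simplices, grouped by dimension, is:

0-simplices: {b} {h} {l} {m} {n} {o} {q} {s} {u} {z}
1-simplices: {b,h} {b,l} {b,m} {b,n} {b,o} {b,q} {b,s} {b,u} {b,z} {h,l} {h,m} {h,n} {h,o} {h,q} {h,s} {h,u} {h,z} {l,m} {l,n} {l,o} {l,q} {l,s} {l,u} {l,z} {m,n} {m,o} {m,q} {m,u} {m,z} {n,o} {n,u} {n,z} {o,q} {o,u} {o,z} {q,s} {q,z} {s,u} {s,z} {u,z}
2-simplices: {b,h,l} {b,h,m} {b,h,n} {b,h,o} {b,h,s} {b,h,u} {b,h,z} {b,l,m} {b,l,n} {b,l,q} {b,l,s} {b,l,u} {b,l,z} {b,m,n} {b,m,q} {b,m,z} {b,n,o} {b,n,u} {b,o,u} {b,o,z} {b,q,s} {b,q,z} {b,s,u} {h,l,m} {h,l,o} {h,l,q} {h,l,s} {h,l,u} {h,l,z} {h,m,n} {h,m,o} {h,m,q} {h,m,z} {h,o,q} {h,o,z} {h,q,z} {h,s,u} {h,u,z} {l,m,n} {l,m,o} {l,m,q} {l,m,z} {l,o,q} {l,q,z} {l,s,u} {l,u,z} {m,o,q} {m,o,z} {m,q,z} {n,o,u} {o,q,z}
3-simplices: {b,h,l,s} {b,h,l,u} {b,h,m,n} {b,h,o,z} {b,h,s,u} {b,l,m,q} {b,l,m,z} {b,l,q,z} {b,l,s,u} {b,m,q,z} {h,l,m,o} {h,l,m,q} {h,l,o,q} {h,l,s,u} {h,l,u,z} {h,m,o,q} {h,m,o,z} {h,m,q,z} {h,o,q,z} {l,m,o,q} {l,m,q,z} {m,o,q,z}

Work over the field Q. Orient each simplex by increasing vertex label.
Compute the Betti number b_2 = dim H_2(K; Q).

n_0=10 n_1=40 n_2=51 n_3=22  [Q]
∂1: piv[bh,bl,bm,bn,bo,bq,bs,bu,bz] rk=9  ker:hl,hm,hn,ho,hq,hs,hu,hz,lm,ln,lo,lq,ls,lu,lz,mn,mo,mq,mu,mz,no,nu,nz,oq,ou,oz,qs,qz,su,sz,uz
∂2: piv[bhl,bhm,bhn,bho,bhs,bhu,bhz,blm,bln,blq,bls,blu,blz,bmn,bmq,bmz,bno,bnu,bou,boz,bqs,bqz,bsu,hlo,hlq,hmo,hoq,huz] rk=28  ker:hlm,hls,hlu,hlz,hmn,hmq,hmz,hoz,hqz,hsu,lmn,lmo,lmq,lmz,loq,lqz,lsu,luz,moq,moz,mqz,nou,oqz
∂3: piv[bhls,bhlu,bhmn,bhoz,bhsu,blmq,blmz,blqz,blsu,bmqz,hlmo,hlmq,hloq,hluz,hmoq,hmoz,hmqz,hoqz] rk=18  ker:hlsu,lmoq,lmqz,moqz
b_2=(51−28)−18=5

b_2=5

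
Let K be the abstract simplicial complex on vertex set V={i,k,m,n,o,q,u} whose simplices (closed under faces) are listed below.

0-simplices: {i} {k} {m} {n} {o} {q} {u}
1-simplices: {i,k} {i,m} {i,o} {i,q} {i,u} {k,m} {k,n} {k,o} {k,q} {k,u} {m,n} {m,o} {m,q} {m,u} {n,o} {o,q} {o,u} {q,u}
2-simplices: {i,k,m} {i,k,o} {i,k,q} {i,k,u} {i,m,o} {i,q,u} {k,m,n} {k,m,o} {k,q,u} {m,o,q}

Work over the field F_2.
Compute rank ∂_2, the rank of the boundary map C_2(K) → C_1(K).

n_0=7 n_1=18 n_2=10  [Z2]
∂1: piv[ik,im,io,iq,iu,kn] rk=6  ker:km,ko,kq,ku,mn,mo,mq,mu,no,oq,ou,qu
∂2: piv[ikm,iko,ikq,iku,imo,iqu,kmn,moq] rk=8  ker:kmo,kqu
rk∂_2=8

rank∂_2=8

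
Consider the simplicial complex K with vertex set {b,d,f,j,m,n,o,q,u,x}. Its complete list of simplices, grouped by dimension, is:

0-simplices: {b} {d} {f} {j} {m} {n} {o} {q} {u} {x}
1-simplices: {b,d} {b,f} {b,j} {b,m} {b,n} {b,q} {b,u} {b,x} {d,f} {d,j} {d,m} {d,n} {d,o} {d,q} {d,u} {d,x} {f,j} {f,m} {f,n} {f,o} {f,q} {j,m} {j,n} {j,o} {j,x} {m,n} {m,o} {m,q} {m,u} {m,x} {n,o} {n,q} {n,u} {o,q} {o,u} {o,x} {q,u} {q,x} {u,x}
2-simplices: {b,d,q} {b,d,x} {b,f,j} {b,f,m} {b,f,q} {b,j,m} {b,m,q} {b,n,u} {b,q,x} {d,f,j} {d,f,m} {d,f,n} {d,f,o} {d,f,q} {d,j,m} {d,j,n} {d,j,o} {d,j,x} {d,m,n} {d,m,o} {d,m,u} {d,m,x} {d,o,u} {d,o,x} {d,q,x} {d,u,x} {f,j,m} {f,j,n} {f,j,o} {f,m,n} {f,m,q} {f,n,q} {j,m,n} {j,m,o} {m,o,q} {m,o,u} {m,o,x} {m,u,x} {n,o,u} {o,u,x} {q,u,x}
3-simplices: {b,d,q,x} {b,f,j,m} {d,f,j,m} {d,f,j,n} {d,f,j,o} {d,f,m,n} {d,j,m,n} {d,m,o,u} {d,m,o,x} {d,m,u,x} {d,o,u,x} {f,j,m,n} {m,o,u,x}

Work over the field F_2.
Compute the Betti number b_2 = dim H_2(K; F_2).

n_0=10 n_1=39 n_2=41 n_3=13  [Z2]
∂1: piv[bd,bf,bj,bm,bn,bq,bu,bx,do] rk=9  ker:df,dj,dm,dn,dq,du,dx,fj,fm,fn,fo,fq,jm,jn,jo,jx,mn,mo,mq,mu,mx,no,nq,nu,oq,ou,ox,qu,qx,ux
∂2: piv[bdq,bdx,bfj,bfm,bfq,bjm,bmq,bnu,bqx,dfj,dfm,dfn,dfo,dfq,djn,djo,djx,dmn,dmo,dmu,dmx,dou,dox,dux,fnq,moq,nou,qux] rk=28  ker:djm,dqx,fjm,fjn,fjo,fmn,fmq,jmn,jmo,mou,mox,mux,oux
∂3: piv[bdqx,bfjm,dfjm,dfjn,dfjo,dfmn,djmn,dmou,dmox,dmux,doux] rk=11  ker:fjmn,moux
b_2=(41−28)−11=2

b_2=2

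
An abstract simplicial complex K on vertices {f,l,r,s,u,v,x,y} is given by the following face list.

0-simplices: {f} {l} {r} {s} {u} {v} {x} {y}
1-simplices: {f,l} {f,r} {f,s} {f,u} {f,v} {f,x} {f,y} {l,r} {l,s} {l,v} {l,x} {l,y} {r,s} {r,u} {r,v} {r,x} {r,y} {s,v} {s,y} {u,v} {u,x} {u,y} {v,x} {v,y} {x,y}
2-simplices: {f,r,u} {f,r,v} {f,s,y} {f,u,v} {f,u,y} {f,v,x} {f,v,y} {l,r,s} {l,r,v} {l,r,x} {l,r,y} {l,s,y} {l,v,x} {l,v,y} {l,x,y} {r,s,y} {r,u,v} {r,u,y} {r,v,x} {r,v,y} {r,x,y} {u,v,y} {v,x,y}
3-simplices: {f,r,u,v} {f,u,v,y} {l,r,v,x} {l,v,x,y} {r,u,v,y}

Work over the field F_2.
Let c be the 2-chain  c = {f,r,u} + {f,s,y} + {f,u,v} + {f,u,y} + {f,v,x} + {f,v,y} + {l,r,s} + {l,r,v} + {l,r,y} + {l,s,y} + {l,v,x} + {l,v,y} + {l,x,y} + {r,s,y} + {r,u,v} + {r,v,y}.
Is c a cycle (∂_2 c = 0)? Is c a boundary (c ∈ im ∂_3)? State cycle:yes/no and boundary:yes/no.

n_0=8 n_1=25 n_2=23 n_3=5  [Z2]
∂1: piv[fl,fr,fs,fu,fv,fx,fy] rk=7  ker:lr,ls,lv,lx,ly,rs,ru,rv,rx,ry,sv,sy,uv,ux,uy,vx,vy,xy
∂2: piv[fru,frv,fsy,fuv,fuy,fvx,fvy,lrs,lrv,lrx,lry,lsy,lvx,lvy,lxy] rk=15  ker:rsy,ruv,ruy,rvx,rvy,rxy,uvy,vxy
∂3: piv[fruv,fuvy,lrvx,lvxy,ruvy] rk=5
∂2c = {f,r} + {f,s} + {f,u} + {f,v} + {f,x} + {f,y} + {l,r} + {l,v} + {r,v} + {r,y} + {s,y} + {u,y} + {v,y} + {x,y}

cycle:no boundary:no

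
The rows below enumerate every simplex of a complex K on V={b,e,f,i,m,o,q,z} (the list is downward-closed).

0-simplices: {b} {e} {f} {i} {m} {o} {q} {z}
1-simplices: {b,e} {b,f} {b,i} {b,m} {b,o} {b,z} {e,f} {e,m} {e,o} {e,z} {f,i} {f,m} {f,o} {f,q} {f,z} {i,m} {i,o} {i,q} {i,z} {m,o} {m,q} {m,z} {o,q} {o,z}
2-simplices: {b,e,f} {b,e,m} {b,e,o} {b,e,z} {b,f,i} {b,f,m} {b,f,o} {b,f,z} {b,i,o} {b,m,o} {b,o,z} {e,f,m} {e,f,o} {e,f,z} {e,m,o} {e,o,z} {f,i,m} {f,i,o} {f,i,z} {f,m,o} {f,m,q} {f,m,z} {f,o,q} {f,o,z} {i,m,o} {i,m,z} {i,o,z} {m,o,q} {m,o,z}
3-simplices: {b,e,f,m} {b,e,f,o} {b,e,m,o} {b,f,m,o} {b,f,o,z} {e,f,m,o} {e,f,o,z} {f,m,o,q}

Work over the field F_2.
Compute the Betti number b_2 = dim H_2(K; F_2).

n_0=8 n_1=24 n_2=29 n_3=8  [Z2]
∂1: piv[be,bf,bi,bm,bo,bz,fq] rk=7  ker:ef,em,eo,ez,fi,fm,fo,fz,im,io,iq,iz,mo,mq,mz,oq,oz
∂2: piv[bef,bem,beo,bez,bfi,bfm,bfo,bfz,bio,bmo,boz,fim,fiz,fmq,fmz,foq] rk=16  ker:efm,efo,efz,emo,eoz,fio,fmo,foz,imo,imz,ioz,moq,moz
∂3: piv[befm,befo,bemo,bfmo,bfoz,efoz,fmoq] rk=7  ker:efmo
b_2=(29−16)−7=6

b_2=6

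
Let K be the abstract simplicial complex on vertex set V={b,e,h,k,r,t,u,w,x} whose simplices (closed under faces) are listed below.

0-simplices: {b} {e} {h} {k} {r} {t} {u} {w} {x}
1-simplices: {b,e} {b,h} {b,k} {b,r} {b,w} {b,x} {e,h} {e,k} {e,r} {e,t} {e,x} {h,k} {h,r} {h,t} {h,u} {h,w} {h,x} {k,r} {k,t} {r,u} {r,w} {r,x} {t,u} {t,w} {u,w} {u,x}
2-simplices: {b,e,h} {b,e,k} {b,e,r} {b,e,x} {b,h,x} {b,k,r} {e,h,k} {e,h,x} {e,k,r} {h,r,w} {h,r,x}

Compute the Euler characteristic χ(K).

n_0=9 n_1=26 n_2=11
χ=+9−26+11=-6

χ(K)=-6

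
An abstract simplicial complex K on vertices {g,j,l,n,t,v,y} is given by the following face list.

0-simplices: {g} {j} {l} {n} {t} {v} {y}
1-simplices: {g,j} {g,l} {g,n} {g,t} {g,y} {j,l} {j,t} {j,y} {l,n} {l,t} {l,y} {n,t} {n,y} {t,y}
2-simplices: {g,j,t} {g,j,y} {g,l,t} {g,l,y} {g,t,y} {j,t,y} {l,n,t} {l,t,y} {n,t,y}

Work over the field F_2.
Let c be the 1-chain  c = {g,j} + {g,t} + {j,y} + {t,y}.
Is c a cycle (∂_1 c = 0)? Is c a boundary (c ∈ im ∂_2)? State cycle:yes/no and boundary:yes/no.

cycle:yes boundary:yes

n_0=7 n_1=14 n_2=9  [Z2]
∂1: piv[gj,gl,gn,gt,gy] rk=5  ker:jl,jt,jy,ln,lt,ly,nt,ny,ty
∂2: piv[gjt,gjy,glt,gly,gty,lnt,nty] rk=7  ker:jty,lty
∂1c = 0
c vs im∂2: reduces to 0 ⇒ boundary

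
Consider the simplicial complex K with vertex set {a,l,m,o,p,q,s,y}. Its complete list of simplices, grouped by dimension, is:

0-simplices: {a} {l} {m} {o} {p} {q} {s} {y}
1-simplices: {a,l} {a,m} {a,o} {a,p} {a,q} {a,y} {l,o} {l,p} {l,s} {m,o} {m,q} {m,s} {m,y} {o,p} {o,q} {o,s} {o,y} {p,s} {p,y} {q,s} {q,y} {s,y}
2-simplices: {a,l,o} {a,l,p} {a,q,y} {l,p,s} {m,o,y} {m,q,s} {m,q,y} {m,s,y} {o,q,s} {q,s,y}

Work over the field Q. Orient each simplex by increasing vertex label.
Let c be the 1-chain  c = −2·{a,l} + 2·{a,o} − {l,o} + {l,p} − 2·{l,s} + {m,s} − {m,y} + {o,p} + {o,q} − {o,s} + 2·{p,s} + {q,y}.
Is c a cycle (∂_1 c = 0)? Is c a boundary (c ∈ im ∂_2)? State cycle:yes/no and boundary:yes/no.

cycle:yes boundary:no

n_0=8 n_1=22 n_2=10  [Q]
∂1: piv[al,am,ao,ap,aq,ay,ls] rk=7  ker:lo,lp,mo,mq,ms,my,op,oq,os,oy,ps,py,qs,qy,sy
∂2: piv[alo,alp,aqy,lps,moy,mqs,mqy,msy,oqs] rk=9  ker:qsy
∂1c = 0
c vs im∂2: residual ≠ 0 ⇒ not boundary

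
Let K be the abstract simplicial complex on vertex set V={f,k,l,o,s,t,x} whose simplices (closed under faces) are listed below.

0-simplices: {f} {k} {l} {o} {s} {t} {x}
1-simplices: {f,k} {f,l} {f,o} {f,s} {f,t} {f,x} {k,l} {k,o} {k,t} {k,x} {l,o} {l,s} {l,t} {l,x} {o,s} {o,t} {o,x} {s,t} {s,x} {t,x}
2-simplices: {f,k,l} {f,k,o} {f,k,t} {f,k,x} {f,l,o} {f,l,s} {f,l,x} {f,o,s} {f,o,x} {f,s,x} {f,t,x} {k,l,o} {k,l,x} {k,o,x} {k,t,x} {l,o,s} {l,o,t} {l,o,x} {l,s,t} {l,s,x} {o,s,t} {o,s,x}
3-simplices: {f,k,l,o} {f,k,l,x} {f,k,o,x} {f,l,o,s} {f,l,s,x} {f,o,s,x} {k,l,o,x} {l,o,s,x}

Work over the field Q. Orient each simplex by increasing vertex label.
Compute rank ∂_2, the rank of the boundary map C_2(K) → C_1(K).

rank∂_2=13

n_0=7 n_1=20 n_2=22 n_3=8  [Q]
∂1: piv[fk,fl,fo,fs,ft,fx] rk=6  ker:kl,ko,kt,kx,lo,ls,lt,lx,os,ot,ox,st,sx,tx
∂2: piv[fkl,fko,fkt,fkx,flo,fls,flx,fos,fox,fsx,ftx,lot,lst] rk=13  ker:klo,klx,kox,ktx,los,lox,lsx,ost,osx
∂3: piv[fklo,fklx,fkox,flos,flsx,fosx,klox] rk=7  ker:losx
rk∂_2=13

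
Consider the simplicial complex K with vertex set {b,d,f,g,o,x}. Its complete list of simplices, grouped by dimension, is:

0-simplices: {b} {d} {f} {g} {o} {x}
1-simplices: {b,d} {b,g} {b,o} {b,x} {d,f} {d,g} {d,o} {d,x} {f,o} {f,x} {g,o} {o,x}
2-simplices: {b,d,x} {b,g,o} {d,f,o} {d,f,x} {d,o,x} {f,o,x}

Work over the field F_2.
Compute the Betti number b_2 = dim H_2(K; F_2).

n_0=6 n_1=12 n_2=6  [Z2]
∂1: piv[bd,bg,bo,bx,df] rk=5  ker:dg,do,dx,fo,fx,go,ox
∂2: piv[bdx,bgo,dfo,dfx,dox] rk=5  ker:fox
b_2=(6−5)−0=1

b_2=1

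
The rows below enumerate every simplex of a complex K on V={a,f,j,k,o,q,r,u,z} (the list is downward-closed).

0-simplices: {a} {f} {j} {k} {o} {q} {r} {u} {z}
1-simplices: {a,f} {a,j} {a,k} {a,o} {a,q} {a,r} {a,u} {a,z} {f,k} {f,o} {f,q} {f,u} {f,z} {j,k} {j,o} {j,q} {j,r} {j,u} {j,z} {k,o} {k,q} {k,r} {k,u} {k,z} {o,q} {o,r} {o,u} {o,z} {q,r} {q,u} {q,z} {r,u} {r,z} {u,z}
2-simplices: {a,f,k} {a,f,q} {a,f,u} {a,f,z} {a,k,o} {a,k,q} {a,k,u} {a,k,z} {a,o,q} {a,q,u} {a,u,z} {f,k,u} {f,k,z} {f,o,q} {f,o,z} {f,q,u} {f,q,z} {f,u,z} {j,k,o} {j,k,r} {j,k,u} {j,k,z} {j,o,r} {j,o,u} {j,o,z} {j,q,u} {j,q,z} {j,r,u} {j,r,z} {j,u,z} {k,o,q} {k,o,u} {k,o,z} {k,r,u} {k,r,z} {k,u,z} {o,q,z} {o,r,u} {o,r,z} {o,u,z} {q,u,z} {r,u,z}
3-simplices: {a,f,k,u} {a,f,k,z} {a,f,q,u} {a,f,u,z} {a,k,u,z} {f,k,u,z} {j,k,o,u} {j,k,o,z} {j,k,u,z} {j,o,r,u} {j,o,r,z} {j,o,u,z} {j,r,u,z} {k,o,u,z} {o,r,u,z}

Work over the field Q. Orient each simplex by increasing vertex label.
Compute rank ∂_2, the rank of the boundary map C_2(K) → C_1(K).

rank∂_2=23

n_0=9 n_1=34 n_2=42 n_3=15  [Q]
∂1: piv[af,aj,ak,ao,aq,ar,au,az] rk=8  ker:fk,fo,fq,fu,fz,jk,jo,jq,jr,ju,jz,ko,kq,kr,ku,kz,oq,or,ou,oz,qr,qu,qz,ru,rz,uz
∂2: piv[afk,afq,afu,afz,ako,akq,aku,akz,aoq,aqu,auz,foq,foz,fqz,jko,jkr,jku,jkz,jor,jou,jqu,jru,jrz] rk=23  ker:fku,fkz,fqu,fuz,joz,jqz,juz,koq,kou,koz,kru,krz,kuz,oqz,oru,orz,ouz,quz,ruz
∂3: piv[afku,afkz,afqu,afuz,akuz,jkou,jkoz,jkuz,joru,jorz,jouz,jruz] rk=12  ker:fkuz,kouz,oruz
rk∂_2=23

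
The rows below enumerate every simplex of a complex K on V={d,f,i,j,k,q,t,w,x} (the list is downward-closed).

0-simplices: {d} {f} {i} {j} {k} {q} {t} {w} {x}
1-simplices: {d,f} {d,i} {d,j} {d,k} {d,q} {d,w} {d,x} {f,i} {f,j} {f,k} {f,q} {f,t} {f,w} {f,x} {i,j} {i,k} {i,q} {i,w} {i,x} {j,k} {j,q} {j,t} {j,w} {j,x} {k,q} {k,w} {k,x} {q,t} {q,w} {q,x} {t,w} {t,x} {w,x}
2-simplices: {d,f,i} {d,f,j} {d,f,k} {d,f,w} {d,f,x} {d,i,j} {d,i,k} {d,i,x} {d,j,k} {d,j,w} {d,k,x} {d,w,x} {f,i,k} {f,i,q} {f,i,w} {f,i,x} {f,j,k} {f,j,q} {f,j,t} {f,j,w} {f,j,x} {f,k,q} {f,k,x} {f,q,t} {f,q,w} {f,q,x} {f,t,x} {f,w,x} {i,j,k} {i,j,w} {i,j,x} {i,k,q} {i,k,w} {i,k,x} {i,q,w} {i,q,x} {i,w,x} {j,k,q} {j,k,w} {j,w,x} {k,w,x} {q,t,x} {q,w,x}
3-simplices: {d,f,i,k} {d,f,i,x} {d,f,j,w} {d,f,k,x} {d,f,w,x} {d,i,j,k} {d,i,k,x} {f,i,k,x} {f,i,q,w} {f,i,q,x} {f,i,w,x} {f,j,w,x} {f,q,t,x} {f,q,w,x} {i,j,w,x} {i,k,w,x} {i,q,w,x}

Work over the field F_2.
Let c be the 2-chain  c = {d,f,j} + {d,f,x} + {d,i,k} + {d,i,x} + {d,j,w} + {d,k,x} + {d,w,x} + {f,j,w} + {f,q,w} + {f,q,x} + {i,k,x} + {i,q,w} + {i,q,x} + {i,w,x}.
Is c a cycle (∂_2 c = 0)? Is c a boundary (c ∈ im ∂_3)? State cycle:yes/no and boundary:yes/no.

cycle:yes boundary:yes

n_0=9 n_1=33 n_2=43 n_3=17  [Z2]
∂1: piv[df,di,dj,dk,dq,dw,dx,ft] rk=8  ker:fi,fj,fk,fq,fw,fx,ij,ik,iq,iw,ix,jk,jq,jt,jw,jx,kq,kw,kx,qt,qw,qx,tw,tx,wx
∂2: piv[dfi,dfj,dfk,dfw,dfx,dij,dik,dix,djk,djw,dkx,dwx,fiq,fiw,fjq,fjt,fjx,fkq,fqt,fqw,fqx,ftx,ikw] rk=23  ker:fik,fix,fjk,fjw,fkx,fwx,ijk,ijw,ijx,ikq,ikx,iqw,iqx,iwx,jkq,jkw,jwx,kwx,qtx,qwx
∂3: piv[dfik,dfix,dfjw,dfkx,dfwx,dijk,dikx,fiqw,fiqx,fiwx,fjwx,fqtx,fqwx,ijwx,ikwx] rk=15  ker:fikx,iqwx
∂2c = 0
c vs im∂3: reduces to 0 ⇒ boundary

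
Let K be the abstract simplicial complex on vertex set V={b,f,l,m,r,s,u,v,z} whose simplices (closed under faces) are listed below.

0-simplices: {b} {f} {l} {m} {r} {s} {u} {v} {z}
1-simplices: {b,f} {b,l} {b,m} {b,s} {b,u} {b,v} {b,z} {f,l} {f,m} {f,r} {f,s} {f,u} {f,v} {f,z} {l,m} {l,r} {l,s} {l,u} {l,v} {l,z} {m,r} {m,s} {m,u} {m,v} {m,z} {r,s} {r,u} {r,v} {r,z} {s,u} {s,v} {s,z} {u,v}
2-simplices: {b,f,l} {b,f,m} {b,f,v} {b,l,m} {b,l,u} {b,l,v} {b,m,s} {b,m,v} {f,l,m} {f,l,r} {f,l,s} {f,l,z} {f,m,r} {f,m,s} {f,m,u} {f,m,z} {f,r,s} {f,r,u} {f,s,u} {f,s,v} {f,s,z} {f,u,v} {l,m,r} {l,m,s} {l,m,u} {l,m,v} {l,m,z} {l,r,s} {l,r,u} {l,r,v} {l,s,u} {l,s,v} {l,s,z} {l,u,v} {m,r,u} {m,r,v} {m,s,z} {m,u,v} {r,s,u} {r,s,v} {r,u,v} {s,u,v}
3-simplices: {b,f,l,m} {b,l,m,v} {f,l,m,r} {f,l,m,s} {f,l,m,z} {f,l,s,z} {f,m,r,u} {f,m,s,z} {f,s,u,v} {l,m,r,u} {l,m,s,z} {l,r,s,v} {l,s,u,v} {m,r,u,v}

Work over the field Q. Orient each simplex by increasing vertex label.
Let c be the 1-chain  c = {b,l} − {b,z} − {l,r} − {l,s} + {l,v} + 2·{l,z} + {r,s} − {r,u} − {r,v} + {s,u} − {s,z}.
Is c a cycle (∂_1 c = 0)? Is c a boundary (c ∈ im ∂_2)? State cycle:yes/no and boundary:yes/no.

cycle:yes boundary:no

n_0=9 n_1=33 n_2=42 n_3=14  [Q]
∂1: piv[bf,bl,bm,bs,bu,bv,bz,fr] rk=8  ker:fl,fm,fs,fu,fv,fz,lm,lr,ls,lu,lv,lz,mr,ms,mu,mv,mz,rs,ru,rv,rz,su,sv,sz,uv
∂2: piv[bfl,bfm,bfv,blm,blu,blv,bms,bmv,flr,fls,flz,fmr,fms,fmu,fmz,frs,fru,fsu,fsv,fsz,fuv,lmu,lrv] rk=23  ker:flm,lmr,lms,lmv,lmz,lrs,lru,lsu,lsv,lsz,luv,mru,mrv,msz,muv,rsu,rsv,ruv,suv
∂3: piv[bflm,blmv,flmr,flms,flmz,flsz,fmru,fmsz,fsuv,lmru,lrsv,lsuv,mruv] rk=13  ker:lmsz
∂1c = 0
c vs im∂2: residual ≠ 0 ⇒ not boundary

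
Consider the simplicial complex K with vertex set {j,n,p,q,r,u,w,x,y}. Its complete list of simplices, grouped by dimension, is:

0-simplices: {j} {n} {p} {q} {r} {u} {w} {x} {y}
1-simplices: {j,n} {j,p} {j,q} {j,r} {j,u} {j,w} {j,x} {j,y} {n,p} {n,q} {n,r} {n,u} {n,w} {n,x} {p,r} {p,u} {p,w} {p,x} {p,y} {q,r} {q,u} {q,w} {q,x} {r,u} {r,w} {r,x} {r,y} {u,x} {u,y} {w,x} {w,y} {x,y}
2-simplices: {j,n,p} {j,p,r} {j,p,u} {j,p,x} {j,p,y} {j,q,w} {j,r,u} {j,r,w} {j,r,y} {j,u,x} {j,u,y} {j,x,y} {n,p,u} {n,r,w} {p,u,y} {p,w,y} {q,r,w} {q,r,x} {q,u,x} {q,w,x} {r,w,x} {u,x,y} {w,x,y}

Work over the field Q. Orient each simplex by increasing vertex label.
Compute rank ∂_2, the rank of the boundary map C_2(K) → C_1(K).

n_0=9 n_1=32 n_2=23  [Q]
∂1: piv[jn,jp,jq,jr,ju,jw,jx,jy] rk=8  ker:np,nq,nr,nu,nw,nx,pr,pu,pw,px,py,qr,qu,qw,qx,ru,rw,rx,ry,ux,uy,wx,wy,xy
∂2: piv[jnp,jpr,jpu,jpx,jpy,jqw,jru,jrw,jry,jux,juy,jxy,npu,nrw,pwy,qrw,qrx,qux,qwx,wxy] rk=20  ker:puy,rwx,uxy
rk∂_2=20

rank∂_2=20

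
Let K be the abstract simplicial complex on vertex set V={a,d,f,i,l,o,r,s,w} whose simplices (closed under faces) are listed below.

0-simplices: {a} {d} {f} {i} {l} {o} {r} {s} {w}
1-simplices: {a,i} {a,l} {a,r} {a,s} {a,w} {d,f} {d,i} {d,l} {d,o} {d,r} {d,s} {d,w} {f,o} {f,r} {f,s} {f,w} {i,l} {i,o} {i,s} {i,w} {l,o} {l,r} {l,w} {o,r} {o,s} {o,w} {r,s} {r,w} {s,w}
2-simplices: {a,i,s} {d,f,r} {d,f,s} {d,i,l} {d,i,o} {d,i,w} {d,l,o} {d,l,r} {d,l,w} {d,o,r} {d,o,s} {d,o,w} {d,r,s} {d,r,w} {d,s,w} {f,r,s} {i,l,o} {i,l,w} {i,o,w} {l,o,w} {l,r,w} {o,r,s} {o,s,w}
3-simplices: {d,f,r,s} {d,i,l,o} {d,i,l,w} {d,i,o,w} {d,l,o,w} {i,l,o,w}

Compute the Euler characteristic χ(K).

n_0=9 n_1=29 n_2=23 n_3=6
χ=+9−29+23−6=-3

χ(K)=-3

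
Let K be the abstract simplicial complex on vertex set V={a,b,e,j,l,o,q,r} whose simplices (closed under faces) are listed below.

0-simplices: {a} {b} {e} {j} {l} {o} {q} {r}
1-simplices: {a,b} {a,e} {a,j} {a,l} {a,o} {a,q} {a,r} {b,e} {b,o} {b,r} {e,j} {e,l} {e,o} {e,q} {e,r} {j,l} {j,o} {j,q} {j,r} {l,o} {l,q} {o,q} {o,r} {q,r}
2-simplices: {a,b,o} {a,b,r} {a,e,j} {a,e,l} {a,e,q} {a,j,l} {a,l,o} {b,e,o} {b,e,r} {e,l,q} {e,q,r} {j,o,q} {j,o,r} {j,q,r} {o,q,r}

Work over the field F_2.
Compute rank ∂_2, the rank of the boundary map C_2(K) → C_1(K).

n_0=8 n_1=24 n_2=15  [Z2]
∂1: piv[ab,ae,aj,al,ao,aq,ar] rk=7  ker:be,bo,br,ej,el,eo,eq,er,jl,jo,jq,jr,lo,lq,oq,or,qr
∂2: piv[abo,abr,aej,ael,aeq,ajl,alo,beo,ber,elq,eqr,joq,jor,jqr] rk=14  ker:oqr
rk∂_2=14

rank∂_2=14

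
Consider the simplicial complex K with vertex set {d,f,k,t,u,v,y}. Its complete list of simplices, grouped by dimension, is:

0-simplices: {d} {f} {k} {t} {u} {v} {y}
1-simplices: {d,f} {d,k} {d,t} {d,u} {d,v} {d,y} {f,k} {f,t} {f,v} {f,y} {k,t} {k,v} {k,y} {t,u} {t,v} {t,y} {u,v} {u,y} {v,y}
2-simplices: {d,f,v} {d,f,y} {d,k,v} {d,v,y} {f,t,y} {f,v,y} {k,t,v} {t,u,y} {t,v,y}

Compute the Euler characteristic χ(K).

n_0=7 n_1=19 n_2=9
χ=+7−19+9=-3

χ(K)=-3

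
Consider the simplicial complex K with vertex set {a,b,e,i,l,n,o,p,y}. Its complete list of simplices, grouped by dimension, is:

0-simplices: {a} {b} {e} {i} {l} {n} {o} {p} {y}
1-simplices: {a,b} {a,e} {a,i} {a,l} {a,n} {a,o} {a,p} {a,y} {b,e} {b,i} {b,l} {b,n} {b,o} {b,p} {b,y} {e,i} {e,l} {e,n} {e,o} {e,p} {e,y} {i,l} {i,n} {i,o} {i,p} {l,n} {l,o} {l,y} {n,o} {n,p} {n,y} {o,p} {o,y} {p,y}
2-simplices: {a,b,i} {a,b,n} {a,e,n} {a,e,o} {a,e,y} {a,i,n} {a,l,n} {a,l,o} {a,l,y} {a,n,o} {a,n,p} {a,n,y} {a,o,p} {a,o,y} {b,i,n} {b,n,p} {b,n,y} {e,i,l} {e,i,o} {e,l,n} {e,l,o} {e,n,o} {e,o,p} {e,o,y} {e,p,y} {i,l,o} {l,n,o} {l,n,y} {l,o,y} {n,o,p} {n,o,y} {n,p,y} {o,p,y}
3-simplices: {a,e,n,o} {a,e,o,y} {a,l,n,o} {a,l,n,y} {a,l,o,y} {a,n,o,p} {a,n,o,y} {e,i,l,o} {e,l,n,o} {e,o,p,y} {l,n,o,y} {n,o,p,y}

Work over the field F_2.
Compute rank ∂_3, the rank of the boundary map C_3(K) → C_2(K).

rank∂_3=11

n_0=9 n_1=34 n_2=33 n_3=12  [Z2]
∂1: piv[ab,ae,ai,al,an,ao,ap,ay] rk=8  ker:be,bi,bl,bn,bo,bp,by,ei,el,en,eo,ep,ey,il,in,io,ip,ln,lo,ly,no,np,ny,op,oy,py
∂2: piv[abi,abn,aen,aeo,aey,ain,aln,alo,aly,ano,anp,any,aop,aoy,bnp,bny,eil,eio,eln,eop,epy] rk=21  ker:bin,elo,eno,eoy,ilo,lno,lny,loy,nop,noy,npy,opy
∂3: piv[aeno,aeoy,alno,alny,aloy,anop,anoy,eilo,elno,eopy,nopy] rk=11  ker:lnoy
rk∂_3=11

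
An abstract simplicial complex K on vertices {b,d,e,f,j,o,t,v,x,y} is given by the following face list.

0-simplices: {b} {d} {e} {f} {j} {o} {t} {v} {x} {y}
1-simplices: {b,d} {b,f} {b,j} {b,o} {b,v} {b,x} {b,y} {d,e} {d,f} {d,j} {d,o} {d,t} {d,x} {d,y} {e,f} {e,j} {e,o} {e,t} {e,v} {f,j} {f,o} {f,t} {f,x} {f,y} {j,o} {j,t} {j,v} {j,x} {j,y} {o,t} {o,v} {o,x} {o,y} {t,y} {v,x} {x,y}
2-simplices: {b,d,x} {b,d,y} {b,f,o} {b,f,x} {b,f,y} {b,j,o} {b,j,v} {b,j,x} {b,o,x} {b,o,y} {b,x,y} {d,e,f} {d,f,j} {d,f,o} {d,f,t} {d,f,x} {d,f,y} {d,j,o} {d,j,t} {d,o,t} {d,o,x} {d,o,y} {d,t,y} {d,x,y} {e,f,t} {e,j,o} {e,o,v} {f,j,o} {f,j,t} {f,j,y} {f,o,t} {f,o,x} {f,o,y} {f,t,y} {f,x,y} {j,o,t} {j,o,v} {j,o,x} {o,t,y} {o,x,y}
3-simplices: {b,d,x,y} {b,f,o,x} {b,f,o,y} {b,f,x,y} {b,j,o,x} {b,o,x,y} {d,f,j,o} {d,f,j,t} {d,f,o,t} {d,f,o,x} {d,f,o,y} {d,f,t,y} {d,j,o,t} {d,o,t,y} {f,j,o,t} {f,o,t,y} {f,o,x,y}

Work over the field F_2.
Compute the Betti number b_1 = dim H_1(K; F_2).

n_0=10 n_1=36 n_2=40 n_3=17  [Z2]
∂1: piv[bd,bf,bj,bo,bv,bx,by,de,dt] rk=9  ker:df,dj,do,dx,dy,ef,ej,eo,et,ev,fj,fo,ft,fx,fy,jo,jt,jv,jx,jy,ot,ov,ox,oy,ty,vx,xy
∂2: piv[bdx,bdy,bfo,bfx,bfy,bjo,bjv,bjx,box,boy,bxy,def,dfj,dfo,dft,dfx,djo,djt,dot,dty,eft,ejo,eov,fjy,jov] rk=25  ker:dfy,dox,doy,dxy,fjo,fjt,fot,fox,foy,fty,fxy,jot,jox,oty,oxy
∂3: piv[bdxy,bfox,bfoy,bfxy,bjox,boxy,dfjo,dfjt,dfot,dfox,dfoy,dfty,djot,doty] rk=14  ker:fjot,foty,foxy
b_1=(36−9)−25=2

b_1=2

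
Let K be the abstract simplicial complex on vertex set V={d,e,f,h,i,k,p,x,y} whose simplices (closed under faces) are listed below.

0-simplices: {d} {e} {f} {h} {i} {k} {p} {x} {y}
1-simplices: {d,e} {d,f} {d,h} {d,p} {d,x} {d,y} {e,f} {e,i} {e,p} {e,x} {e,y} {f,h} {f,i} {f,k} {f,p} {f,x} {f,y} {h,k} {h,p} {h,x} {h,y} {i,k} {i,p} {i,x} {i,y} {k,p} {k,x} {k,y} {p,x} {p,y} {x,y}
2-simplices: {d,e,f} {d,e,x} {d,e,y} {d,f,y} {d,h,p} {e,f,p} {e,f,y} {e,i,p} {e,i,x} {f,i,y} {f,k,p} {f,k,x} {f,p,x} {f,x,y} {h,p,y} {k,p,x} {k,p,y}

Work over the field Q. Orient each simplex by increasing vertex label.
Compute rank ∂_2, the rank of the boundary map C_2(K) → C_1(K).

n_0=9 n_1=31 n_2=17  [Q]
∂1: piv[de,df,dh,dp,dx,dy,ei,fk] rk=8  ker:ef,ep,ex,ey,fh,fi,fp,fx,fy,hk,hp,hx,hy,ik,ip,ix,iy,kp,kx,ky,px,py,xy
∂2: piv[def,dex,dey,dfy,dhp,efp,eip,eix,fiy,fkp,fkx,fpx,fxy,hpy,kpy] rk=15  ker:efy,kpx
rk∂_2=15

rank∂_2=15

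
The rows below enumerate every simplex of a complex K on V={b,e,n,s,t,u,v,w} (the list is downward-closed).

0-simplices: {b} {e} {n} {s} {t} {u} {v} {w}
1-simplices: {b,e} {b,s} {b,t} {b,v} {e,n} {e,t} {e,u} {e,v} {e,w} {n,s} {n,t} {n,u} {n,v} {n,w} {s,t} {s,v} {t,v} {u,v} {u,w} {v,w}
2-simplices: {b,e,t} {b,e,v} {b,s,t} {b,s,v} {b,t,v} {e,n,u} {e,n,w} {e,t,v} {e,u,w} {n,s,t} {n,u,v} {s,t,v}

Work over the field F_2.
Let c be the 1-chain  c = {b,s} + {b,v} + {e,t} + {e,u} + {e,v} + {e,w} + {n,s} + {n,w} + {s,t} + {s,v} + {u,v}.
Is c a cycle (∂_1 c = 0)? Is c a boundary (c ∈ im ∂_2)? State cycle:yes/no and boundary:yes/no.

cycle:yes boundary:no

n_0=8 n_1=20 n_2=12  [Z2]
∂1: piv[be,bs,bt,bv,en,eu,ew] rk=7  ker:et,ev,ns,nt,nu,nv,nw,st,sv,tv,uv,uw,vw
∂2: piv[bet,bev,bst,bsv,btv,enu,enw,euw,nst,nuv] rk=10  ker:etv,stv
∂1c = 0
c vs im∂2: residual ≠ 0 ⇒ not boundary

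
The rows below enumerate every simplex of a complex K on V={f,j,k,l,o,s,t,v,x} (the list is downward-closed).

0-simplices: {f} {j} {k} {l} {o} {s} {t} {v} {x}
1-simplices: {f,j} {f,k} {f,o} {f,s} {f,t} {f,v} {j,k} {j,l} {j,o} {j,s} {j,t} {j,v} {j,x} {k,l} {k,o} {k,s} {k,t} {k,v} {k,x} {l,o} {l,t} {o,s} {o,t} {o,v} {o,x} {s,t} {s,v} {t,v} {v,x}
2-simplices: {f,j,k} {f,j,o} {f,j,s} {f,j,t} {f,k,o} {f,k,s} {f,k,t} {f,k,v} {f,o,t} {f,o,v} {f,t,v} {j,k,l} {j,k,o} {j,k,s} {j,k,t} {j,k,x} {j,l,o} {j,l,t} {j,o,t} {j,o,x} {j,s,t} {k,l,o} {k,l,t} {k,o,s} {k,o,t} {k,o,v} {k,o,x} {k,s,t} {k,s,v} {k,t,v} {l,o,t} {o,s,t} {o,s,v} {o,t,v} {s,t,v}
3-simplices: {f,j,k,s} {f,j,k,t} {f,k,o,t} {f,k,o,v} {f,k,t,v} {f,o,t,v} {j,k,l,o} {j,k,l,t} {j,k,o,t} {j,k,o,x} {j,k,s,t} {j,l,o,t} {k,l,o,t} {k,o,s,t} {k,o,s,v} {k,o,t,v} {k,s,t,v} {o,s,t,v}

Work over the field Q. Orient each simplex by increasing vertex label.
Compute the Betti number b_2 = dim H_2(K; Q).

n_0=9 n_1=29 n_2=35 n_3=18  [Q]
∂1: piv[fj,fk,fo,fs,ft,fv,jl,jx] rk=8  ker:jk,jo,js,jt,jv,kl,ko,ks,kt,kv,kx,lo,lt,os,ot,ov,ox,st,sv,tv,vx
∂2: piv[fjk,fjo,fjs,fjt,fko,fks,fkt,fkv,fot,fov,ftv,jkl,jkx,jlo,jlt,jox,jst,kos,ksv] rk=19  ker:jko,jks,jkt,jot,klo,klt,kot,kov,kox,kst,ktv,lot,ost,osv,otv,stv
∂3: piv[fjks,fjkt,fkot,fkov,fktv,fotv,jklo,jklt,jkot,jkox,jkst,jlot,kost,kosv,kstv] rk=15  ker:klot,kotv,ostv
b_2=(35−19)−15=1

b_2=1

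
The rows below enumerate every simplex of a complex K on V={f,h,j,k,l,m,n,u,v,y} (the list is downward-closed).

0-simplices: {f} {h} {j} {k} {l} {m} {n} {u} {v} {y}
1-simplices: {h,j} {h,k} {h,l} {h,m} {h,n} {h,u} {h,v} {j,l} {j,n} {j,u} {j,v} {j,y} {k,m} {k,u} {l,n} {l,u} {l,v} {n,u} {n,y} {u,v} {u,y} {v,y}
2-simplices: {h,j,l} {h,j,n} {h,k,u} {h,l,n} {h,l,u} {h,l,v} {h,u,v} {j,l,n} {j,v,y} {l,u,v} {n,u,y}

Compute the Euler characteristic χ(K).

n_0=10 n_1=22 n_2=11
χ=+10−22+11=-1

χ(K)=-1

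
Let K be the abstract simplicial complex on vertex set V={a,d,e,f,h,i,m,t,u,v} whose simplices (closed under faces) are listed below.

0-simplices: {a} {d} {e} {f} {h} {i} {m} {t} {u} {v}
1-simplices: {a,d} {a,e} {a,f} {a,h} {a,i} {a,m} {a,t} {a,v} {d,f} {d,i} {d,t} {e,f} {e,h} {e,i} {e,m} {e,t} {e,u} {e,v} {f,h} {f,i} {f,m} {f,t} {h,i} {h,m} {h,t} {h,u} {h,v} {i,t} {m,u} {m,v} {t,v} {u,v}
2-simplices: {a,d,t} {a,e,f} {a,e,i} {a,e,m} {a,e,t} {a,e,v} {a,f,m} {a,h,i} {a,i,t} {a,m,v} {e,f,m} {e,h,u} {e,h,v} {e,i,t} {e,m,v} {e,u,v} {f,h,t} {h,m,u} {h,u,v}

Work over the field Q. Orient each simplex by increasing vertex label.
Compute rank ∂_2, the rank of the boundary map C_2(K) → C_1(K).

rank∂_2=15

n_0=10 n_1=32 n_2=19  [Q]
∂1: piv[ad,ae,af,ah,ai,am,at,av,eu] rk=9  ker:df,di,dt,ef,eh,ei,em,et,ev,fh,fi,fm,ft,hi,hm,ht,hu,hv,it,mu,mv,tv,uv
∂2: piv[adt,aef,aei,aem,aet,aev,afm,ahi,ait,amv,ehu,ehv,euv,fht,hmu] rk=15  ker:efm,eit,emv,huv
rk∂_2=15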